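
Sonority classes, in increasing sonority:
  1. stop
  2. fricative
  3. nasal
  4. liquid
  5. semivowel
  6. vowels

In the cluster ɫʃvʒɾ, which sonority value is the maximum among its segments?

/ɫ/ — liquid, sonority 4.
/ʃ/ — fricative, sonority 2.
/v/ — fricative, sonority 2.
/ʒ/ — fricative, sonority 2.
/ɾ/ — liquid, sonority 4.
The maximum is 4.

4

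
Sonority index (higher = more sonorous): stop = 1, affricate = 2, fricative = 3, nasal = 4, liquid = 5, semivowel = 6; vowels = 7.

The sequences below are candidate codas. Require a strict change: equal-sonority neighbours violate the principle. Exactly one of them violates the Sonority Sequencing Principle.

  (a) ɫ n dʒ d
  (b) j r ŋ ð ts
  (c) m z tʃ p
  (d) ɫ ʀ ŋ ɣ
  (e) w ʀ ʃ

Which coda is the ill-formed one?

(a) ɫ n dʒ d: profile 5-4-2-1 — obeys.
(b) j r ŋ ð ts: profile 6-5-4-3-2 — obeys.
(c) m z tʃ p: profile 4-3-2-1 — obeys.
(d) ɫ ʀ ŋ ɣ: profile 5-5-4-3 — violates.
(e) w ʀ ʃ: profile 6-5-3 — obeys.

d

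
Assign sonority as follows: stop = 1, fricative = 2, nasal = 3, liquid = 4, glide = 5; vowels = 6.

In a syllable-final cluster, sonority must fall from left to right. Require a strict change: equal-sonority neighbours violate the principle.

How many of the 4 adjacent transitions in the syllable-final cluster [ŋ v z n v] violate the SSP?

2

/ŋ/: nasal = 3.
/v/: fricative = 2.
/z/: fricative = 2.
/n/: nasal = 3.
/v/: fricative = 2.
/ŋ/→/v/: 3→2 (falls) — ok.
/v/→/z/: 2→2 (plateau) — violation.
/z/→/n/: 2→3 (does not fall) — violation.
/n/→/v/: 3→2 (falls) — ok.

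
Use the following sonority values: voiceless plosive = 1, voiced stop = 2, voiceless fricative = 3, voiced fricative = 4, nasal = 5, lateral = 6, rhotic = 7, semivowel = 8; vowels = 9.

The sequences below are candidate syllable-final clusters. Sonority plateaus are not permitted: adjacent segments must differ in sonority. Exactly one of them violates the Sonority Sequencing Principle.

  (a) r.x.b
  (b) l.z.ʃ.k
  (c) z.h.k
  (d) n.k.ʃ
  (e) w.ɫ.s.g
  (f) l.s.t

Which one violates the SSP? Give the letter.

(a) 7-3-2 → obeys
(b) 6-4-3-1 → obeys
(c) 4-3-1 → obeys
(d) 5-1-3 → violates
(e) 8-6-3-2 → obeys
(f) 6-3-1 → obeys

d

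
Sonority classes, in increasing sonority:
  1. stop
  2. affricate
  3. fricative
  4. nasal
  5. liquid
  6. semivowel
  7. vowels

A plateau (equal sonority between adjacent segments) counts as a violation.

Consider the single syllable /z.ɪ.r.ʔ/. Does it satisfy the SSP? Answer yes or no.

yes

Onset: /z/ is a fricative (sonority 3); then the nucleus /ɪ/ (sonority 7).
Onset profile 3-7 — rises to the nucleus.
Coda: /r/ is a liquid (sonority 5), /ʔ/ is a stop (sonority 1).
Coda profile 7-5-1 — falls from the nucleus.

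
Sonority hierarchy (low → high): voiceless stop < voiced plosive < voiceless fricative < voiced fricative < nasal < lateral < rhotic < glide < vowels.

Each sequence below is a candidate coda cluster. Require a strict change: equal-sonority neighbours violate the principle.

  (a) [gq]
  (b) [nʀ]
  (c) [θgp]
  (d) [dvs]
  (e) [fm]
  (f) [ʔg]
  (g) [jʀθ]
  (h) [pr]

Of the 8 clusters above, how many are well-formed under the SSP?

3

(a) sonority 2-1: well-formed.
(b) sonority 5-7: ill-formed.
(c) sonority 3-2-1: well-formed.
(d) sonority 2-4-3: ill-formed.
(e) sonority 3-5: ill-formed.
(f) sonority 1-2: ill-formed.
(g) sonority 8-7-3: well-formed.
(h) sonority 1-7: ill-formed.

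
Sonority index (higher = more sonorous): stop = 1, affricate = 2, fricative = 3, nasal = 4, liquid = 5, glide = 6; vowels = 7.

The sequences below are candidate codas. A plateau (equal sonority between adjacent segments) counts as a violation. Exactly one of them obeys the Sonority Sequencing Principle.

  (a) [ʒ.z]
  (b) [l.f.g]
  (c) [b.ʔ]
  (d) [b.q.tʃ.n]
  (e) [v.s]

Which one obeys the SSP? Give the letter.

(a) [ʒ.z]: profile 3-3 — violates.
(b) [l.f.g]: profile 5-3-1 — obeys.
(c) [b.ʔ]: profile 1-1 — violates.
(d) [b.q.tʃ.n]: profile 1-1-2-4 — violates.
(e) [v.s]: profile 3-3 — violates.

b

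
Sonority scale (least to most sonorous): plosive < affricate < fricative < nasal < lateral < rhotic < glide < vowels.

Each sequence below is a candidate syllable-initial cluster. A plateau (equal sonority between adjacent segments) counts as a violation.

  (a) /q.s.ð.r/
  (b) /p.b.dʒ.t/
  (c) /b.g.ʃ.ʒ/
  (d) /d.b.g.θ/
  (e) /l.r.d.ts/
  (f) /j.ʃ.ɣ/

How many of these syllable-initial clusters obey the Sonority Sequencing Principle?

(a) 1-3-3-6 → violates
(b) 1-1-2-1 → violates
(c) 1-1-3-3 → violates
(d) 1-1-1-3 → violates
(e) 5-6-1-2 → violates
(f) 7-3-3 → violates

0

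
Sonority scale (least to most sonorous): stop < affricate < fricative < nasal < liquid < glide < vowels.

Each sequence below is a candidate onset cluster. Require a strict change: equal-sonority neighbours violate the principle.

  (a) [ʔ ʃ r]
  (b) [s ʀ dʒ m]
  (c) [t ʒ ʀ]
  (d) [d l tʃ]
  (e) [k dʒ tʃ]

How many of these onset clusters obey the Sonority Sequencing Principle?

2

(a) sonority 1-3-5: well-formed.
(b) sonority 3-5-2-4: ill-formed.
(c) sonority 1-3-5: well-formed.
(d) sonority 1-5-2: ill-formed.
(e) sonority 1-2-2: ill-formed.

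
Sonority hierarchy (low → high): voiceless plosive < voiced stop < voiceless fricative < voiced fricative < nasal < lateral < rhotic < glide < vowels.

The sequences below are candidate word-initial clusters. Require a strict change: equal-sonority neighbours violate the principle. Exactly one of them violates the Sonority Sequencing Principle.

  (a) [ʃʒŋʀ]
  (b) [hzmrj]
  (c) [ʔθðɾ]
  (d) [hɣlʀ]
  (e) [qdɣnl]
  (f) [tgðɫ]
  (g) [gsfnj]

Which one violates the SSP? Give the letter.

g

(a) sonority 3-4-5-7: well-formed.
(b) sonority 3-4-5-7-8: well-formed.
(c) sonority 1-3-4-7: well-formed.
(d) sonority 3-4-6-7: well-formed.
(e) sonority 1-2-4-5-6: well-formed.
(f) sonority 1-2-4-6: well-formed.
(g) sonority 2-3-3-5-8: ill-formed.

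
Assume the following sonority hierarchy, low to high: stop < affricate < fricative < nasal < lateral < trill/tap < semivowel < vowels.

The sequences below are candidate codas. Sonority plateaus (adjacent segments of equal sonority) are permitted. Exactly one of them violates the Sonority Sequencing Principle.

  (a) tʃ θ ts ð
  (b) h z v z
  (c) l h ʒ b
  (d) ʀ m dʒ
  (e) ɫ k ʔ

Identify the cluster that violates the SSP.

a

(a) tʃ θ ts ð: profile 2-3-2-3 — violates.
(b) h z v z: profile 3-3-3-3 — obeys.
(c) l h ʒ b: profile 5-3-3-1 — obeys.
(d) ʀ m dʒ: profile 6-4-2 — obeys.
(e) ɫ k ʔ: profile 5-1-1 — obeys.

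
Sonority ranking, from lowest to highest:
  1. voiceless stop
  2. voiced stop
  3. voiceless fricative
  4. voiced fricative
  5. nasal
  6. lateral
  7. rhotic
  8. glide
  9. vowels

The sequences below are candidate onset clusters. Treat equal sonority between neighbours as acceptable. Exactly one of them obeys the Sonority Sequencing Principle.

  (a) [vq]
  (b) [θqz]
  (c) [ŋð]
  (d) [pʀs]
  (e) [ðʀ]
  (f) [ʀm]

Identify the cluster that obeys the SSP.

e

(a) [vq]: profile 4-1 — violates.
(b) [θqz]: profile 3-1-4 — violates.
(c) [ŋð]: profile 5-4 — violates.
(d) [pʀs]: profile 1-7-3 — violates.
(e) [ðʀ]: profile 4-7 — obeys.
(f) [ʀm]: profile 7-5 — violates.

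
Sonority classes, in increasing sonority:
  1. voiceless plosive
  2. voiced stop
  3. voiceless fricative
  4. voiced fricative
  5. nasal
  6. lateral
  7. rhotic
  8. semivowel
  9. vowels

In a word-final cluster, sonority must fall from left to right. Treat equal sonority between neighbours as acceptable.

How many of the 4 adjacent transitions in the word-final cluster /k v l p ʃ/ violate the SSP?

3

/k/ — voiceless plosive, sonority 1.
/v/ — voiced fricative, sonority 4.
/l/ — lateral, sonority 6.
/p/ — voiceless plosive, sonority 1.
/ʃ/ — voiceless fricative, sonority 3.
/k/→/v/: 1→4 (does not fall) — violation.
/v/→/l/: 4→6 (does not fall) — violation.
/l/→/p/: 6→1 (falls) — ok.
/p/→/ʃ/: 1→3 (does not fall) — violation.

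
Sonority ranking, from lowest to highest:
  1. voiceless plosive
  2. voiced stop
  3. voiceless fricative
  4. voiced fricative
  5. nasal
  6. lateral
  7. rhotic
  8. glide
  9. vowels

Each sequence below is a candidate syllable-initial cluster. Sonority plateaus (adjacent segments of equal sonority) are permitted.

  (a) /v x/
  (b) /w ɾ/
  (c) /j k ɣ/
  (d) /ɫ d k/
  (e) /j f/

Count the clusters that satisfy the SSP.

(a) 4-3 → violates
(b) 8-7 → violates
(c) 8-1-4 → violates
(d) 6-2-1 → violates
(e) 8-3 → violates

0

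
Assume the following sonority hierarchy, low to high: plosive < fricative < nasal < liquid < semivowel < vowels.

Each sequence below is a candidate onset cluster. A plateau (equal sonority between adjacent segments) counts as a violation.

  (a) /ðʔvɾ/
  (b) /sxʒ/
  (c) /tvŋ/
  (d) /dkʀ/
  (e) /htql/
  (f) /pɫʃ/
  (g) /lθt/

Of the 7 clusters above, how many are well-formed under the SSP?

1

(a) 2-1-2-4 → violates
(b) 2-2-2 → violates
(c) 1-2-3 → obeys
(d) 1-1-4 → violates
(e) 2-1-1-4 → violates
(f) 1-4-2 → violates
(g) 4-2-1 → violates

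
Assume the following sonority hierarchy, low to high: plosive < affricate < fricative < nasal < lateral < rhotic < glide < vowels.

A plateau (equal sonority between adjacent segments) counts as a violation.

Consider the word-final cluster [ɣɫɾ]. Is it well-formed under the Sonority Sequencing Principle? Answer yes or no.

/ɣ/ is a fricative (sonority 3).
/ɫ/ is a lateral (sonority 5).
/ɾ/ is a rhotic (sonority 6).
The profile is 3-5-6. Between /ɣ/ (3) and /ɫ/ (5) sonority does not fall, so the cluster violates the SSP.

no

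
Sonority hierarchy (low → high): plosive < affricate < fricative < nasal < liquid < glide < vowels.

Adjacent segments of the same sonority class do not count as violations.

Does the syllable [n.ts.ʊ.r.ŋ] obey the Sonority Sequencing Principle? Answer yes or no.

Onset: /n/ is a nasal (sonority 4), /ts/ is an affricate (sonority 2); then the nucleus /ʊ/ (sonority 7).
Onset profile 4-2-7 — does not rise throughout.
Coda: /r/ is a liquid (sonority 5), /ŋ/ is a nasal (sonority 4).
Coda profile 7-5-4 — falls from the nucleus.

no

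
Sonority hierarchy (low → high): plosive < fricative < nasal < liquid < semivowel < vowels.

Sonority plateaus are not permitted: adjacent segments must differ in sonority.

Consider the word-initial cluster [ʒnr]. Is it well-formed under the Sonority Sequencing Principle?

/ʒ/ is a fricative (sonority 2).
/n/ is a nasal (sonority 3).
/r/ is a liquid (sonority 4).
The profile 2-3-4 strictly rises, so the word-initial cluster satisfies the SSP.

yes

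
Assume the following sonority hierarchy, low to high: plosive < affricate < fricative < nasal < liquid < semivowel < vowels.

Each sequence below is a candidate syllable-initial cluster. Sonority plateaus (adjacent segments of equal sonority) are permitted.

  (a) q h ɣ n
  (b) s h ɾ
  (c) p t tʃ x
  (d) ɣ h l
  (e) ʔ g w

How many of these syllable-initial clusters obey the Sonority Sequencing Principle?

5

(a) sonority 1-3-3-4: well-formed.
(b) sonority 3-3-5: well-formed.
(c) sonority 1-1-2-3: well-formed.
(d) sonority 3-3-5: well-formed.
(e) sonority 1-1-6: well-formed.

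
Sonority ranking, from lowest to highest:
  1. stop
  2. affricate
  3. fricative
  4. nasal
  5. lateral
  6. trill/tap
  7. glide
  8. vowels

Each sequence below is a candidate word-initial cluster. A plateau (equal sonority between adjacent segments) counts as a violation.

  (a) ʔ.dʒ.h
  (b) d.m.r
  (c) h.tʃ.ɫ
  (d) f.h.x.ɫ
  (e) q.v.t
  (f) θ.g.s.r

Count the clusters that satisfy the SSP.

2

(a) ʔ.dʒ.h: profile 1-2-3 — obeys.
(b) d.m.r: profile 1-4-6 — obeys.
(c) h.tʃ.ɫ: profile 3-2-5 — violates.
(d) f.h.x.ɫ: profile 3-3-3-5 — violates.
(e) q.v.t: profile 1-3-1 — violates.
(f) θ.g.s.r: profile 3-1-3-6 — violates.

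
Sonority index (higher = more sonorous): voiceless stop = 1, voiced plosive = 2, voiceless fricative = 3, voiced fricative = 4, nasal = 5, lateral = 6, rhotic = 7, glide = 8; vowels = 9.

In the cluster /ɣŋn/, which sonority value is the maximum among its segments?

/ɣ/ is a voiced fricative (sonority 4).
/ŋ/ is a nasal (sonority 5).
/n/ is a nasal (sonority 5).
The maximum is 5.

5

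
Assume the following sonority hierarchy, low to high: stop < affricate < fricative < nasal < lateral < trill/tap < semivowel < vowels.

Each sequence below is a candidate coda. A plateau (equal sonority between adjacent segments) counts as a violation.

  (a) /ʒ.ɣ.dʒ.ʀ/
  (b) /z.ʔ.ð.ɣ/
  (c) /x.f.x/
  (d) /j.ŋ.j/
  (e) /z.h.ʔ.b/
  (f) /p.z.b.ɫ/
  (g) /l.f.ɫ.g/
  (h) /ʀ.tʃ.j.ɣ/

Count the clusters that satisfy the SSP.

(a) sonority 3-3-2-6: ill-formed.
(b) sonority 3-1-3-3: ill-formed.
(c) sonority 3-3-3: ill-formed.
(d) sonority 7-4-7: ill-formed.
(e) sonority 3-3-1-1: ill-formed.
(f) sonority 1-3-1-5: ill-formed.
(g) sonority 5-3-5-1: ill-formed.
(h) sonority 6-2-7-3: ill-formed.

0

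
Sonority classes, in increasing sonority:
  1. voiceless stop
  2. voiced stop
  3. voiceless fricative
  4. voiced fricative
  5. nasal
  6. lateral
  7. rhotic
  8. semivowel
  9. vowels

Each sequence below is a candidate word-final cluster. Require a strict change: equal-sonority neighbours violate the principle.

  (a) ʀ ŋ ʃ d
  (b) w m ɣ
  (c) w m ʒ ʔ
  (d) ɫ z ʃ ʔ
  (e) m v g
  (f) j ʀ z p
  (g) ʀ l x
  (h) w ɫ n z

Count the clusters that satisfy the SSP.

(a) sonority 7-5-3-2: well-formed.
(b) sonority 8-5-4: well-formed.
(c) sonority 8-5-4-1: well-formed.
(d) sonority 6-4-3-1: well-formed.
(e) sonority 5-4-2: well-formed.
(f) sonority 8-7-4-1: well-formed.
(g) sonority 7-6-3: well-formed.
(h) sonority 8-6-5-4: well-formed.

8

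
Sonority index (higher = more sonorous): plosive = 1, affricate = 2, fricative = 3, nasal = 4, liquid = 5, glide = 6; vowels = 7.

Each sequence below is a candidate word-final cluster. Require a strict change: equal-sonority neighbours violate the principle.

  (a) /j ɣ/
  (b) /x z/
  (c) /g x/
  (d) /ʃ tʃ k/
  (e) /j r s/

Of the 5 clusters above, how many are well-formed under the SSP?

(a) 6-3 → obeys
(b) 3-3 → violates
(c) 1-3 → violates
(d) 3-2-1 → obeys
(e) 6-5-3 → obeys

3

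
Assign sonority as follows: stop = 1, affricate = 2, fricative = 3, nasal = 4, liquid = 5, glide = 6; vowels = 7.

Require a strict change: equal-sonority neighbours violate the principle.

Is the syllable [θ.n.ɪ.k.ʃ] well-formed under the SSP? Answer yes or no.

no

Onset: /θ/ is a fricative (sonority 3), /n/ is a nasal (sonority 4); then the nucleus /ɪ/ (sonority 7).
Onset profile 3-4-7 — rises to the nucleus.
Coda: /k/ is a stop (sonority 1), /ʃ/ is a fricative (sonority 3).
Coda profile 7-1-3 — does not strictly fall throughout.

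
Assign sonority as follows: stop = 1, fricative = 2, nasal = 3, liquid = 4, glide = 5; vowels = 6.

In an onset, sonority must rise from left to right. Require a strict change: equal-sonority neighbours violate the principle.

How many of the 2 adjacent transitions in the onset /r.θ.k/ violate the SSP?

/r/: liquid = 4.
/θ/: fricative = 2.
/k/: stop = 1.
/r/→/θ/: 4→2 (does not rise) — violation.
/θ/→/k/: 2→1 (does not rise) — violation.

2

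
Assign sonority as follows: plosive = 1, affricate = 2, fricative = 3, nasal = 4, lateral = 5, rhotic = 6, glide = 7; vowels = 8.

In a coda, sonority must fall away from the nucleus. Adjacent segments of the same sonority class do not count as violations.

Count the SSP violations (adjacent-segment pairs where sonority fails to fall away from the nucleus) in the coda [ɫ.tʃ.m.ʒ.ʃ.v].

/ɫ/ — lateral, sonority 5.
/tʃ/ — affricate, sonority 2.
/m/ — nasal, sonority 4.
/ʒ/ — fricative, sonority 3.
/ʃ/ — fricative, sonority 3.
/v/ — fricative, sonority 3.
/ɫ/→/tʃ/: 5→2 (falls) — ok.
/tʃ/→/m/: 2→4 (does not fall) — violation.
/m/→/ʒ/: 4→3 (falls) — ok.
/ʒ/→/ʃ/: 3→3 (plateau, allowed) — ok.
/ʃ/→/v/: 3→3 (plateau, allowed) — ok.

1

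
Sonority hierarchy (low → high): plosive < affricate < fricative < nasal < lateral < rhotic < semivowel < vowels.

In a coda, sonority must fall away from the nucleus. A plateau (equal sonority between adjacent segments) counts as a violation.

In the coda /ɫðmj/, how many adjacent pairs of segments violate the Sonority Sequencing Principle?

2

/ɫ/ — lateral, sonority 5.
/ð/ — fricative, sonority 3.
/m/ — nasal, sonority 4.
/j/ — semivowel, sonority 7.
/ɫ/→/ð/: 5→3 (falls) — ok.
/ð/→/m/: 3→4 (does not fall) — violation.
/m/→/j/: 4→7 (does not fall) — violation.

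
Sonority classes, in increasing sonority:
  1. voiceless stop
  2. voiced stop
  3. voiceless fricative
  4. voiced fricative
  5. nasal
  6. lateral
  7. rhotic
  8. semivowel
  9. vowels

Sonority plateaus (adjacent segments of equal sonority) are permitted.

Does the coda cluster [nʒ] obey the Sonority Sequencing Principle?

yes

/n/ is a nasal (sonority 5).
/ʒ/ is a voiced fricative (sonority 4).
The profile 5-4 strictly falls, so the coda cluster satisfies the SSP.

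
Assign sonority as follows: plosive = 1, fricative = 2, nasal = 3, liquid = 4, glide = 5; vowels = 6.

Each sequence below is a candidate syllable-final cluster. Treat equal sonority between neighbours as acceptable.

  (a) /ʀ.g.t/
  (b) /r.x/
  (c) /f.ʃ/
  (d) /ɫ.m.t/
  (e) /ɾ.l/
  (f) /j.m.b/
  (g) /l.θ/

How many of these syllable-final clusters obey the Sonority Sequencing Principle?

(a) 4-1-1 → obeys
(b) 4-2 → obeys
(c) 2-2 → obeys
(d) 4-3-1 → obeys
(e) 4-4 → obeys
(f) 5-3-1 → obeys
(g) 4-2 → obeys

7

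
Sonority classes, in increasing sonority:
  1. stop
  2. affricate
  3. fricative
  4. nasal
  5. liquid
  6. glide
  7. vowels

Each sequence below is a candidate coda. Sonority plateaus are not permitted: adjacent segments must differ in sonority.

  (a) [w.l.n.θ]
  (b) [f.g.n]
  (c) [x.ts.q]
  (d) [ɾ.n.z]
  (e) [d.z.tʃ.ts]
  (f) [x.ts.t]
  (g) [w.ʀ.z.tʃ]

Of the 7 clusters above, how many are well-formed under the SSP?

5

(a) sonority 6-5-4-3: well-formed.
(b) sonority 3-1-4: ill-formed.
(c) sonority 3-2-1: well-formed.
(d) sonority 5-4-3: well-formed.
(e) sonority 1-3-2-2: ill-formed.
(f) sonority 3-2-1: well-formed.
(g) sonority 6-5-3-2: well-formed.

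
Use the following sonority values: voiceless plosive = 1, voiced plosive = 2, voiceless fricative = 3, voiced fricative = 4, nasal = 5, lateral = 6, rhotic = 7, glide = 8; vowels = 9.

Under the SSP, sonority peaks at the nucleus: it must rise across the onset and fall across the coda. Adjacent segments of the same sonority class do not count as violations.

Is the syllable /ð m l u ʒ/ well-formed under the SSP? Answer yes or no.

yes

Onset: /ð/ is a voiced fricative (sonority 4), /m/ is a nasal (sonority 5), /l/ is a lateral (sonority 6); then the nucleus /u/ (sonority 9).
Onset profile 4-5-6-9 — rises to the nucleus.
Coda: /ʒ/ is a voiced fricative (sonority 4).
Coda profile 9-4 — falls from the nucleus.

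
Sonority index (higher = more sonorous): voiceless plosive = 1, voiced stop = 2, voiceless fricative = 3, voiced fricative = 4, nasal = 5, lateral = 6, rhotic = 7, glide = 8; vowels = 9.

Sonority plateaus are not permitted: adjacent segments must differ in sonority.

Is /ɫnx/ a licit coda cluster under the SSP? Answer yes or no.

/ɫ/: lateral = 6.
/n/: nasal = 5.
/x/: voiceless fricative = 3.
The profile 6-5-3 strictly falls, so the coda cluster satisfies the SSP.

yes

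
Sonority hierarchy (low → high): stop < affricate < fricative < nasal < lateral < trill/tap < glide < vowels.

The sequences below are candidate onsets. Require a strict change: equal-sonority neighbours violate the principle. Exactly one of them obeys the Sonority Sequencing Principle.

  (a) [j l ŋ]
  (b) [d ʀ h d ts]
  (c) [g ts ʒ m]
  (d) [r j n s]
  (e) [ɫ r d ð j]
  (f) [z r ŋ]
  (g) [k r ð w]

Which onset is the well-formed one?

c

(a) sonority 7-5-4: ill-formed.
(b) sonority 1-6-3-1-2: ill-formed.
(c) sonority 1-2-3-4: well-formed.
(d) sonority 6-7-4-3: ill-formed.
(e) sonority 5-6-1-3-7: ill-formed.
(f) sonority 3-6-4: ill-formed.
(g) sonority 1-6-3-7: ill-formed.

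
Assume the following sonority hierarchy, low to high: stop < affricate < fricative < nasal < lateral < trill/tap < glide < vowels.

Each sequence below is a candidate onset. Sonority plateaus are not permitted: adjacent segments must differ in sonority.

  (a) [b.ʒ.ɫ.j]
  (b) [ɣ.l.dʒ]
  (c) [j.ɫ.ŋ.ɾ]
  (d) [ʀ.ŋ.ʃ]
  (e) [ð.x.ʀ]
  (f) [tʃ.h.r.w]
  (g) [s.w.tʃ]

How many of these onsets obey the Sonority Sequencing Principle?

2

(a) 1-3-5-7 → obeys
(b) 3-5-2 → violates
(c) 7-5-4-6 → violates
(d) 6-4-3 → violates
(e) 3-3-6 → violates
(f) 2-3-6-7 → obeys
(g) 3-7-2 → violates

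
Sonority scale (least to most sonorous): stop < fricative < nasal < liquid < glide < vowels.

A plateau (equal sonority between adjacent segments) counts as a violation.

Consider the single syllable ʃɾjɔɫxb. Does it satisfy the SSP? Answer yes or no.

yes

Onset: /ʃ/ is a fricative (sonority 2), /ɾ/ is a liquid (sonority 4), /j/ is a glide (sonority 5); then the nucleus /ɔ/ (sonority 6).
Onset profile 2-4-5-6 — rises to the nucleus.
Coda: /ɫ/ is a liquid (sonority 4), /x/ is a fricative (sonority 2), /b/ is a stop (sonority 1).
Coda profile 6-4-2-1 — falls from the nucleus.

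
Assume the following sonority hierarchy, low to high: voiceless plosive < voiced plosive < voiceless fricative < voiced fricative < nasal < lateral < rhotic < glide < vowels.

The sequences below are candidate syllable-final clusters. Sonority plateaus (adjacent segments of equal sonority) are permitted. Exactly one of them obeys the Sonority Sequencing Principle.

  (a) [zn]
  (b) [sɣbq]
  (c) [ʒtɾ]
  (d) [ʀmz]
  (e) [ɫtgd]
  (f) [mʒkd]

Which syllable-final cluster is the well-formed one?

d

(a) sonority 4-5: ill-formed.
(b) sonority 3-4-2-1: ill-formed.
(c) sonority 4-1-7: ill-formed.
(d) sonority 7-5-4: well-formed.
(e) sonority 6-1-2-2: ill-formed.
(f) sonority 5-4-1-2: ill-formed.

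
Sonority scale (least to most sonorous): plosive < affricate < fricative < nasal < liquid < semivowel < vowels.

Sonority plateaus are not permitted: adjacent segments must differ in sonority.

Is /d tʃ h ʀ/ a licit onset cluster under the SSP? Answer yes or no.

/d/ is a plosive (sonority 1).
/tʃ/ is an affricate (sonority 2).
/h/ is a fricative (sonority 3).
/ʀ/ is a liquid (sonority 5).
The profile 1-2-3-5 strictly rises, so the onset cluster satisfies the SSP.

yes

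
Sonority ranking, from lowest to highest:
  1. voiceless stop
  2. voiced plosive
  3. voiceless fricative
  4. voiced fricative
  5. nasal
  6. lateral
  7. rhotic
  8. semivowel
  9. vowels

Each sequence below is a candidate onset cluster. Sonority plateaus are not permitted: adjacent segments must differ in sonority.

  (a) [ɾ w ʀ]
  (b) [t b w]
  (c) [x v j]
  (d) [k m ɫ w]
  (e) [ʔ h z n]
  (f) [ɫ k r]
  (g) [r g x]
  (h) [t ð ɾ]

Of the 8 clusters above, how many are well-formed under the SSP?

5

(a) sonority 7-8-7: ill-formed.
(b) sonority 1-2-8: well-formed.
(c) sonority 3-4-8: well-formed.
(d) sonority 1-5-6-8: well-formed.
(e) sonority 1-3-4-5: well-formed.
(f) sonority 6-1-7: ill-formed.
(g) sonority 7-2-3: ill-formed.
(h) sonority 1-4-7: well-formed.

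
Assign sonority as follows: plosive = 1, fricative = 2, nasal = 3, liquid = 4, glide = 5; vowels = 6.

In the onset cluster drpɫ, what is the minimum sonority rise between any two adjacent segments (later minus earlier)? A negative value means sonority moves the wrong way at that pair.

/d/ — plosive, sonority 1.
/r/ — liquid, sonority 4.
/p/ — plosive, sonority 1.
/ɫ/ — liquid, sonority 4.
/d/→/r/: change +3.
/r/→/p/: change -3.
/p/→/ɫ/: change +3.
Minimum = -3.

-3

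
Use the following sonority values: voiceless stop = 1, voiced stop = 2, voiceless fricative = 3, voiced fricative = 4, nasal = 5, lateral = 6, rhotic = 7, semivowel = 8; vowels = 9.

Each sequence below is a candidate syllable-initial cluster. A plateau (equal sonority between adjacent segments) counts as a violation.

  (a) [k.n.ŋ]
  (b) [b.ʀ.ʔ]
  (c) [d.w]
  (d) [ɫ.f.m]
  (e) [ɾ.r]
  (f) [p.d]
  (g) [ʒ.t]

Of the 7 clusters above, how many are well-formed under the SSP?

(a) 1-5-5 → violates
(b) 2-7-1 → violates
(c) 2-8 → obeys
(d) 6-3-5 → violates
(e) 7-7 → violates
(f) 1-2 → obeys
(g) 4-1 → violates

2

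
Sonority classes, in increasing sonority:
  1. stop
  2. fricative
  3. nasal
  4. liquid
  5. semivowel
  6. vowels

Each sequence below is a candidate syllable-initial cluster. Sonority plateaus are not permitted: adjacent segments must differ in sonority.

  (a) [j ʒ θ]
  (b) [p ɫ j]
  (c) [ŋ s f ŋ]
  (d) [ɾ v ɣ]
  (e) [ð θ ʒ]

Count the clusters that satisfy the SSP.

(a) 5-2-2 → violates
(b) 1-4-5 → obeys
(c) 3-2-2-3 → violates
(d) 4-2-2 → violates
(e) 2-2-2 → violates

1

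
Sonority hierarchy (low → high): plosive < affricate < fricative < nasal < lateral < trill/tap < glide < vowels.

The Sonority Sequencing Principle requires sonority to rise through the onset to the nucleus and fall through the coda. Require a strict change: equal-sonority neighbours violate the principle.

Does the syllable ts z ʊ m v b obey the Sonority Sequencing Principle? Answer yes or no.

yes

Onset: /ts/ is an affricate (sonority 2), /z/ is a fricative (sonority 3); then the nucleus /ʊ/ (sonority 8).
Onset profile 2-3-8 — rises to the nucleus.
Coda: /m/ is a nasal (sonority 4), /v/ is a fricative (sonority 3), /b/ is a plosive (sonority 1).
Coda profile 8-4-3-1 — falls from the nucleus.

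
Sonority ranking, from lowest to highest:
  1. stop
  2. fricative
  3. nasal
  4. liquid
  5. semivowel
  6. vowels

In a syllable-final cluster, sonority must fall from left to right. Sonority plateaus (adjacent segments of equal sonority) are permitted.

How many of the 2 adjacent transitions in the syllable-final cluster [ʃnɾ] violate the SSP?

2

/ʃ/ — fricative, sonority 2.
/n/ — nasal, sonority 3.
/ɾ/ — liquid, sonority 4.
/ʃ/→/n/: 2→3 (does not fall) — violation.
/n/→/ɾ/: 3→4 (does not fall) — violation.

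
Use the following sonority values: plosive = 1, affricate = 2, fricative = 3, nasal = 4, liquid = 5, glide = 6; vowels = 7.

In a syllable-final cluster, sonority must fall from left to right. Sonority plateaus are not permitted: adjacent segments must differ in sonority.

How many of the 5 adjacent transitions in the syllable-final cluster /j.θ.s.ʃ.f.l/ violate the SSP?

4

/j/ is a glide (sonority 6).
/θ/ is a fricative (sonority 3).
/s/ is a fricative (sonority 3).
/ʃ/ is a fricative (sonority 3).
/f/ is a fricative (sonority 3).
/l/ is a liquid (sonority 5).
/j/→/θ/: 6→3 (falls) — ok.
/θ/→/s/: 3→3 (plateau) — violation.
/s/→/ʃ/: 3→3 (plateau) — violation.
/ʃ/→/f/: 3→3 (plateau) — violation.
/f/→/l/: 3→5 (does not fall) — violation.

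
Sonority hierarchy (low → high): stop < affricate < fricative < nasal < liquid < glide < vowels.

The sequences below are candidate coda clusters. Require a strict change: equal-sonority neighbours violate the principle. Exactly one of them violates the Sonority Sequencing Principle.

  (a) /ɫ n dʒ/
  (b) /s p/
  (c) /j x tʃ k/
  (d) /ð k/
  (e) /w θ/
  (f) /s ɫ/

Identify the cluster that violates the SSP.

(a) 5-4-2 → obeys
(b) 3-1 → obeys
(c) 6-3-2-1 → obeys
(d) 3-1 → obeys
(e) 6-3 → obeys
(f) 3-5 → violates

f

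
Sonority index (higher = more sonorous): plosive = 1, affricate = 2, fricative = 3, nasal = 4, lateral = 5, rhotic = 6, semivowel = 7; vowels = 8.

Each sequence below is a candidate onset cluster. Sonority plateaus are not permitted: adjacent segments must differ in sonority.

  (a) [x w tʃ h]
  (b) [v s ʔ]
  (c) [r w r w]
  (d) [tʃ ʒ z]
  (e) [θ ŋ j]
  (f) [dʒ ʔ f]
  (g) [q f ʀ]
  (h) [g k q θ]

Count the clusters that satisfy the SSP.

2

(a) 3-7-2-3 → violates
(b) 3-3-1 → violates
(c) 6-7-6-7 → violates
(d) 2-3-3 → violates
(e) 3-4-7 → obeys
(f) 2-1-3 → violates
(g) 1-3-6 → obeys
(h) 1-1-1-3 → violates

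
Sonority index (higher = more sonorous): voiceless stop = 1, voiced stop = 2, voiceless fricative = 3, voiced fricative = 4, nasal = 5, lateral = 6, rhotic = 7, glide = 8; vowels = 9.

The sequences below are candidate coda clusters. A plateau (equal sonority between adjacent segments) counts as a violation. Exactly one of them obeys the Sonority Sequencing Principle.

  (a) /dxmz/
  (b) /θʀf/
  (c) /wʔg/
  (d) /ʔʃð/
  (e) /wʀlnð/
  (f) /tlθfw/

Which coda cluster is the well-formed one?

(a) 2-3-5-4 → violates
(b) 3-7-3 → violates
(c) 8-1-2 → violates
(d) 1-3-4 → violates
(e) 8-7-6-5-4 → obeys
(f) 1-6-3-3-8 → violates

e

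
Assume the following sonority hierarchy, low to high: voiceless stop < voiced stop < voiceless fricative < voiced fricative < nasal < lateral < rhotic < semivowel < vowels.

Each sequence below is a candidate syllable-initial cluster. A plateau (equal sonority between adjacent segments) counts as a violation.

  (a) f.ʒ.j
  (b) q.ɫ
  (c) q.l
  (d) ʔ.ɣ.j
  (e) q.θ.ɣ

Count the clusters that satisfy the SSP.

(a) 3-4-8 → obeys
(b) 1-6 → obeys
(c) 1-6 → obeys
(d) 1-4-8 → obeys
(e) 1-3-4 → obeys

5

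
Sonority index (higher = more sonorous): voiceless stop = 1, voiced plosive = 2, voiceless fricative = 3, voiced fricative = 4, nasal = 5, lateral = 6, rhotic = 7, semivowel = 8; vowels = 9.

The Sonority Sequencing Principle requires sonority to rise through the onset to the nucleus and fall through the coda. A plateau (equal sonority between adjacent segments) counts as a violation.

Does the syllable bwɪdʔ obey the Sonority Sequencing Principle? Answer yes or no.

Onset: /b/ is a voiced plosive (sonority 2), /w/ is a semivowel (sonority 8); then the nucleus /ɪ/ (sonority 9).
Onset profile 2-8-9 — rises to the nucleus.
Coda: /d/ is a voiced plosive (sonority 2), /ʔ/ is a voiceless stop (sonority 1).
Coda profile 9-2-1 — falls from the nucleus.

yes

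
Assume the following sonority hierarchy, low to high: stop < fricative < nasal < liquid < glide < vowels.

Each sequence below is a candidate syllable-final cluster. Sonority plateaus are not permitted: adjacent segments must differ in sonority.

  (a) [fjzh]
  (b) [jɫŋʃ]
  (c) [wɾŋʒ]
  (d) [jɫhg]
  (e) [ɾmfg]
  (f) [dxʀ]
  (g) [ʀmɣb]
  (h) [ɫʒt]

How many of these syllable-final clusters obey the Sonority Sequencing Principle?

6

(a) [fjzh]: profile 2-5-2-2 — violates.
(b) [jɫŋʃ]: profile 5-4-3-2 — obeys.
(c) [wɾŋʒ]: profile 5-4-3-2 — obeys.
(d) [jɫhg]: profile 5-4-2-1 — obeys.
(e) [ɾmfg]: profile 4-3-2-1 — obeys.
(f) [dxʀ]: profile 1-2-4 — violates.
(g) [ʀmɣb]: profile 4-3-2-1 — obeys.
(h) [ɫʒt]: profile 4-2-1 — obeys.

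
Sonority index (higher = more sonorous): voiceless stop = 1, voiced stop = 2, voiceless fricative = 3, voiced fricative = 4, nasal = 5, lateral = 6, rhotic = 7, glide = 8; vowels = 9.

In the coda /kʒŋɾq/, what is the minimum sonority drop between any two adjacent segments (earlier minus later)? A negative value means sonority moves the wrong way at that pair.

-3

/k/: voiceless stop = 1.
/ʒ/: voiced fricative = 4.
/ŋ/: nasal = 5.
/ɾ/: rhotic = 7.
/q/: voiceless stop = 1.
/k/→/ʒ/: change -3.
/ʒ/→/ŋ/: change -1.
/ŋ/→/ɾ/: change -2.
/ɾ/→/q/: change +6.
Minimum = -3.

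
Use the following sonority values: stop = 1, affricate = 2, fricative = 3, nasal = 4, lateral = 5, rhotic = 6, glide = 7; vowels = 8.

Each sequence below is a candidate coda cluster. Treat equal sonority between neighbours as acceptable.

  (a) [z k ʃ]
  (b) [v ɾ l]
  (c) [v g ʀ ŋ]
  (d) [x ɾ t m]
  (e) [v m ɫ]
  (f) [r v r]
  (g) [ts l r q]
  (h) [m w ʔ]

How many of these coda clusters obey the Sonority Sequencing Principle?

0

(a) sonority 3-1-3: ill-formed.
(b) sonority 3-6-5: ill-formed.
(c) sonority 3-1-6-4: ill-formed.
(d) sonority 3-6-1-4: ill-formed.
(e) sonority 3-4-5: ill-formed.
(f) sonority 6-3-6: ill-formed.
(g) sonority 2-5-6-1: ill-formed.
(h) sonority 4-7-1: ill-formed.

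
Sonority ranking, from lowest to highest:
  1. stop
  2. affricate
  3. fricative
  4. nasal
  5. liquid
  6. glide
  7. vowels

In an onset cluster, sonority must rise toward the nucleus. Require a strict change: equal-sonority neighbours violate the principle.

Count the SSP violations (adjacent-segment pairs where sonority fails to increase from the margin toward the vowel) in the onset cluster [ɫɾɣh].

/ɫ/ — liquid, sonority 5.
/ɾ/ — liquid, sonority 5.
/ɣ/ — fricative, sonority 3.
/h/ — fricative, sonority 3.
/ɫ/→/ɾ/: 5→5 (plateau) — violation.
/ɾ/→/ɣ/: 5→3 (does not rise) — violation.
/ɣ/→/h/: 3→3 (plateau) — violation.

3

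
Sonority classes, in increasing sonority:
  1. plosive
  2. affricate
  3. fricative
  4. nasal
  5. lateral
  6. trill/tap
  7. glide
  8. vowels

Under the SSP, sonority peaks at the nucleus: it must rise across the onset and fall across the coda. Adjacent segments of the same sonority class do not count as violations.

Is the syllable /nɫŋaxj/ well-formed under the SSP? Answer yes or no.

Onset: /n/ is a nasal (sonority 4), /ɫ/ is a lateral (sonority 5), /ŋ/ is a nasal (sonority 4); then the nucleus /a/ (sonority 8).
Onset profile 4-5-4-8 — does not rise throughout.
Coda: /x/ is a fricative (sonority 3), /j/ is a glide (sonority 7).
Coda profile 8-3-7 — does not fall throughout.

no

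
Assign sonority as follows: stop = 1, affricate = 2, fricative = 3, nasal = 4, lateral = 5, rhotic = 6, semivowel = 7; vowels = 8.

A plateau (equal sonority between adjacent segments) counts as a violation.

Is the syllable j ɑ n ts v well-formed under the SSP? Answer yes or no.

Onset: /j/ is a semivowel (sonority 7); then the nucleus /ɑ/ (sonority 8).
Onset profile 7-8 — rises to the nucleus.
Coda: /n/ is a nasal (sonority 4), /ts/ is an affricate (sonority 2), /v/ is a fricative (sonority 3).
Coda profile 8-4-2-3 — does not strictly fall throughout.

no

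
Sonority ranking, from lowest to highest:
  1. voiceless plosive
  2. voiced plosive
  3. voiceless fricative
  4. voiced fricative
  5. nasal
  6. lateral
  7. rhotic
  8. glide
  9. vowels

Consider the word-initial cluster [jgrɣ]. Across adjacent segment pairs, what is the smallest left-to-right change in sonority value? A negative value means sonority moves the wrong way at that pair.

-6

/j/ is a glide (sonority 8).
/g/ is a voiced plosive (sonority 2).
/r/ is a rhotic (sonority 7).
/ɣ/ is a voiced fricative (sonority 4).
/j/→/g/: change -6.
/g/→/r/: change +5.
/r/→/ɣ/: change -3.
Minimum = -6.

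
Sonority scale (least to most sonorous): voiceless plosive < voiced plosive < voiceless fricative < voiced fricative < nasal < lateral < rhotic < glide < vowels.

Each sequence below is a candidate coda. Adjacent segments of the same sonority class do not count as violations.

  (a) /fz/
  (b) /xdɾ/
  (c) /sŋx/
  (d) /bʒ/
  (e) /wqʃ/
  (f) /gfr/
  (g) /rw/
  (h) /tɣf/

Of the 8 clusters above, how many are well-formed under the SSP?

0

(a) 3-4 → violates
(b) 3-2-7 → violates
(c) 3-5-3 → violates
(d) 2-4 → violates
(e) 8-1-3 → violates
(f) 2-3-7 → violates
(g) 7-8 → violates
(h) 1-4-3 → violates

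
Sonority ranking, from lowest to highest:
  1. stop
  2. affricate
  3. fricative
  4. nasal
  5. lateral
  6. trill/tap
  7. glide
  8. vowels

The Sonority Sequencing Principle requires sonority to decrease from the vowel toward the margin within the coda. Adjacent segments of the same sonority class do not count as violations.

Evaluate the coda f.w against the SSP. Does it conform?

no

/f/ is a fricative (sonority 3).
/w/ is a glide (sonority 7).
The profile is 3-7. Between /f/ (3) and /w/ (7) sonority does not fall, so the cluster violates the SSP.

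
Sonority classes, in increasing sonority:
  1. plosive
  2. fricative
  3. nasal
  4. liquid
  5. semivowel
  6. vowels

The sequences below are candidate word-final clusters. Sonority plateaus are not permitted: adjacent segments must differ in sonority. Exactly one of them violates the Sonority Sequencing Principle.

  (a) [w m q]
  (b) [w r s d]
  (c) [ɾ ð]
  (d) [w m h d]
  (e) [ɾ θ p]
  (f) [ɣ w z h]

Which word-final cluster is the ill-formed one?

(a) sonority 5-3-1: well-formed.
(b) sonority 5-4-2-1: well-formed.
(c) sonority 4-2: well-formed.
(d) sonority 5-3-2-1: well-formed.
(e) sonority 4-2-1: well-formed.
(f) sonority 2-5-2-2: ill-formed.

f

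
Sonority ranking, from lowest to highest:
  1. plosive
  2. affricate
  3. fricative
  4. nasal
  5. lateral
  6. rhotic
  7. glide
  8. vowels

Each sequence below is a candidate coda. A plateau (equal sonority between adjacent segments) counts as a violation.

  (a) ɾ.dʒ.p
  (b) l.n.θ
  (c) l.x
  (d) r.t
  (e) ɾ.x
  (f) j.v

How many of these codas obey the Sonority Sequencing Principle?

6

(a) sonority 6-2-1: well-formed.
(b) sonority 5-4-3: well-formed.
(c) sonority 5-3: well-formed.
(d) sonority 6-1: well-formed.
(e) sonority 6-3: well-formed.
(f) sonority 7-3: well-formed.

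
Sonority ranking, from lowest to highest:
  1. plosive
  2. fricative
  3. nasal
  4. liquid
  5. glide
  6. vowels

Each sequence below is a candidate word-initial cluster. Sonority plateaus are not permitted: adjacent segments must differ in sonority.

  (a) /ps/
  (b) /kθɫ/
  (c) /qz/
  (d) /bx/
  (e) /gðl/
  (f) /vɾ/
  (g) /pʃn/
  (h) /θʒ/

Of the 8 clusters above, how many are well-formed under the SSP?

(a) sonority 1-2: well-formed.
(b) sonority 1-2-4: well-formed.
(c) sonority 1-2: well-formed.
(d) sonority 1-2: well-formed.
(e) sonority 1-2-4: well-formed.
(f) sonority 2-4: well-formed.
(g) sonority 1-2-3: well-formed.
(h) sonority 2-2: ill-formed.

7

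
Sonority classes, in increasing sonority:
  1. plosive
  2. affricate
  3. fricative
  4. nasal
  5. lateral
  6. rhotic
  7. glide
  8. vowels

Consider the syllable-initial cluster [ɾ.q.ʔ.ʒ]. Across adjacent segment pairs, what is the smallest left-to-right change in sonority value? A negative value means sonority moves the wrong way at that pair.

-5

/ɾ/ is a rhotic (sonority 6).
/q/ is a plosive (sonority 1).
/ʔ/ is a plosive (sonority 1).
/ʒ/ is a fricative (sonority 3).
/ɾ/→/q/: change -5.
/q/→/ʔ/: change +0.
/ʔ/→/ʒ/: change +2.
Minimum = -5.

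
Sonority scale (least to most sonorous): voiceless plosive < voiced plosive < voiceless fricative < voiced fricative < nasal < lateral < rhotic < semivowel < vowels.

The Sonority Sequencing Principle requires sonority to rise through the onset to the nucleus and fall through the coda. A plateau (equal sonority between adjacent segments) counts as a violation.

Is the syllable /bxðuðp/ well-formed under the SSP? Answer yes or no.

Onset: /b/ is a voiced plosive (sonority 2), /x/ is a voiceless fricative (sonority 3), /ð/ is a voiced fricative (sonority 4); then the nucleus /u/ (sonority 9).
Onset profile 2-3-4-9 — rises to the nucleus.
Coda: /ð/ is a voiced fricative (sonority 4), /p/ is a voiceless plosive (sonority 1).
Coda profile 9-4-1 — falls from the nucleus.

yes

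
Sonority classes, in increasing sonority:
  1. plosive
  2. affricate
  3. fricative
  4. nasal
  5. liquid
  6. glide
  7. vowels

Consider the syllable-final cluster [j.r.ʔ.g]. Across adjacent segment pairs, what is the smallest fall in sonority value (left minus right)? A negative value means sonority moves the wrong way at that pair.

/j/ — glide, sonority 6.
/r/ — liquid, sonority 5.
/ʔ/ — plosive, sonority 1.
/g/ — plosive, sonority 1.
/j/→/r/: change +1.
/r/→/ʔ/: change +4.
/ʔ/→/g/: change +0.
Minimum = 0.

0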